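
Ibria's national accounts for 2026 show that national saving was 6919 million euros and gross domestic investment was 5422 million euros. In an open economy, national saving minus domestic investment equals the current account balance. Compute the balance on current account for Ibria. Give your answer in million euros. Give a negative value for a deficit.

1497

S - I = CA (net lending to the rest of the world).
CA = S - I = 6919 - 5422 = 1497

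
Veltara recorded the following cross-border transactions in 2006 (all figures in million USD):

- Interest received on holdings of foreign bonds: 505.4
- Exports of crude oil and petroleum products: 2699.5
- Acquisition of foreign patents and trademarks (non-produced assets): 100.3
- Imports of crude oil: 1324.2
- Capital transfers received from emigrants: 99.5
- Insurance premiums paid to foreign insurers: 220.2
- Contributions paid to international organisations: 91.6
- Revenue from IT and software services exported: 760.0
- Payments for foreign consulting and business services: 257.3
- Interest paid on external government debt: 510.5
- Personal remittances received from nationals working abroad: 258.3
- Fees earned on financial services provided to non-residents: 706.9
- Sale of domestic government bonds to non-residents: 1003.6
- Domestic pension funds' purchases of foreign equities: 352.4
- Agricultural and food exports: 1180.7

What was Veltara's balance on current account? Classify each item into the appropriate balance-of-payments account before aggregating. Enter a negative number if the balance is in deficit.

Goods: 1180.7 - 1324.2 + 2699.5 = 2556.0
Services: -220.2 - 257.3 + 760.0 + 706.9 = 989.4
Primary income: -510.5 + 505.4 = -5.1
Secondary income: 258.3 - 91.6 = 166.7
Current account = 2556.0 + 989.4 + (-5.1) + 166.7 = 3707.0
(Excluded from the current account — capital account: acquisition of foreign patents and trademarks (non-produced assets) 100.3, capital transfers received from emigrants 99.5; financial account: sale of domestic government bonds to non-residents 1003.6, domestic pension funds' purchases of foreign equities 352.4.)

3707.0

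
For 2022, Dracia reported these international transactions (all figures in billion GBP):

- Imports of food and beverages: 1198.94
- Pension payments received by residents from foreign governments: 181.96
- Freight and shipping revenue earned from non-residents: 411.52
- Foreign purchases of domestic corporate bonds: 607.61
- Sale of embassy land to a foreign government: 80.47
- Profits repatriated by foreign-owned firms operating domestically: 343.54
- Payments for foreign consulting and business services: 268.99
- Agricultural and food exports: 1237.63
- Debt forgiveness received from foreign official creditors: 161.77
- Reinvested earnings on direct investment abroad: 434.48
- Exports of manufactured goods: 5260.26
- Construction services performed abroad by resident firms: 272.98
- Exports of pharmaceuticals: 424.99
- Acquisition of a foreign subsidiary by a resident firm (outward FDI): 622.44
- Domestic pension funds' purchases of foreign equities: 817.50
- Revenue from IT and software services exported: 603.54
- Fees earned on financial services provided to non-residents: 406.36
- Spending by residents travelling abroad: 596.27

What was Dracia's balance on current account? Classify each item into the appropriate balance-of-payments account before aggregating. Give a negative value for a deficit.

6825.98

Goods: 5260.26 + 424.99 + 1237.63 - 1198.94 = 5723.94
Services: 272.98 - 596.27 - 268.99 + 411.52 + 406.36 + 603.54 = 829.14
Primary income: -343.54 + 434.48 = 90.94
Secondary income: 181.96
Current account = 5723.94 + 829.14 + 90.94 + 181.96 = 6825.98
(Excluded from the current account — financial account: foreign purchases of domestic corporate bonds 607.61, acquisition of a foreign subsidiary by a resident firm (outward FDI) 622.44, domestic pension funds' purchases of foreign equities 817.50; capital account: sale of embassy land to a foreign government 80.47, debt forgiveness received from foreign official creditors 161.77.)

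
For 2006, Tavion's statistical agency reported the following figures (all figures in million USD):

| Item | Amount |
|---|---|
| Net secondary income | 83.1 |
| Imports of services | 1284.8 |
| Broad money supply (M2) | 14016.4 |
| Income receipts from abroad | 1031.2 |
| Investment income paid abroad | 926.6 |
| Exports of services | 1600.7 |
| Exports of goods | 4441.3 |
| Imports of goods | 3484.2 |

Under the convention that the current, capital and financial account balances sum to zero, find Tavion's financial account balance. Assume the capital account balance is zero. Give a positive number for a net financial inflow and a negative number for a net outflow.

Goods balance = 4441.3 - 3484.2 = 957.1
Services balance = 1600.7 - 1284.8 = 315.9
Trade balance (goods + services) = 957.1 + 315.9 = 1273.0
Net primary income = 1031.2 - 926.6 = 104.6
Net secondary income = 83.1
Current account = 1273.0 + 104.6 + 83.1 = 1460.7
Financial account = -(1460.7) = -1460.7

-1460.7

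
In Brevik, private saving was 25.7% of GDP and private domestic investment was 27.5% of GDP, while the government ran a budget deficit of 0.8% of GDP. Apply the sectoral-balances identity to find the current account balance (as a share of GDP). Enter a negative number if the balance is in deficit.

By the sectoral-balances identity, CA = (S_private - I) + (T - G).
Private balance = 25.7 - 27.5 = -1.8
Government balance (T - G) = -0.8
CA = -1.8 + (-0.8) = -2.6

-2.6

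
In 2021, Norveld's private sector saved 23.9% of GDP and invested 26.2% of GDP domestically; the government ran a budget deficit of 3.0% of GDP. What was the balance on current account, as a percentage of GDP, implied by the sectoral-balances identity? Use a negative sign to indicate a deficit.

-5.3

By the sectoral-balances identity, CA = (S_private - I) + (T - G).
Private balance = 23.9 - 26.2 = -2.3
Government balance (T - G) = -3.0
CA = -2.3 + (-3.0) = -5.3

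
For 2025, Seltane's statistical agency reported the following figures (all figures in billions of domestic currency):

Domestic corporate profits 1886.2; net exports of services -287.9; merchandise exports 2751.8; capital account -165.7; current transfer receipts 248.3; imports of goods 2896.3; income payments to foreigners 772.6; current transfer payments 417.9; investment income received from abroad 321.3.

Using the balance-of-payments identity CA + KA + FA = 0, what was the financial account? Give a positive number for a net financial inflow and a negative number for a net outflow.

Goods balance = 2751.8 - 2896.3 = -144.5
Services balance = -287.9
Trade balance (goods + services) = -144.5 + (-287.9) = -432.4
Net primary income = 321.3 - 772.6 = -451.3
Net secondary income = 248.3 - 417.9 = -169.6
Current account = -432.4 + (-451.3) + (-169.6) = -1053.3
Financial account = -(-1053.3 + (-165.7)) = 1219.0

1219.0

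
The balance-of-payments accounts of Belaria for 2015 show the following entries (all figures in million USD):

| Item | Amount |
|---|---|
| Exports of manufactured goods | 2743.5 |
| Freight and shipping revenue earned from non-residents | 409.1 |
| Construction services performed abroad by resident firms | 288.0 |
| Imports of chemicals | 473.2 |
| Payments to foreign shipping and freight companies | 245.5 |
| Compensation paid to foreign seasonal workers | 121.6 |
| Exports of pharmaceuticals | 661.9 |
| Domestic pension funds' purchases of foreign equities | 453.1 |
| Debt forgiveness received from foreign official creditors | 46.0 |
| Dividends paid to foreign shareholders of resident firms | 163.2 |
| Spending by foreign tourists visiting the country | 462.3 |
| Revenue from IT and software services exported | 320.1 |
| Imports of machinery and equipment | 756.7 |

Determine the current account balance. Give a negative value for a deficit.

3124.7

Goods: -473.2 + 661.9 + 2743.5 - 756.7 = 2175.5
Services: 288.0 + 320.1 + 409.1 - 245.5 + 462.3 = 1234.0
Primary income: -163.2 - 121.6 = -284.8
Current account = 2175.5 + 1234.0 + (-284.8) = 3124.7
(Excluded from the current account — financial account: domestic pension funds' purchases of foreign equities 453.1; capital account: debt forgiveness received from foreign official creditors 46.0.)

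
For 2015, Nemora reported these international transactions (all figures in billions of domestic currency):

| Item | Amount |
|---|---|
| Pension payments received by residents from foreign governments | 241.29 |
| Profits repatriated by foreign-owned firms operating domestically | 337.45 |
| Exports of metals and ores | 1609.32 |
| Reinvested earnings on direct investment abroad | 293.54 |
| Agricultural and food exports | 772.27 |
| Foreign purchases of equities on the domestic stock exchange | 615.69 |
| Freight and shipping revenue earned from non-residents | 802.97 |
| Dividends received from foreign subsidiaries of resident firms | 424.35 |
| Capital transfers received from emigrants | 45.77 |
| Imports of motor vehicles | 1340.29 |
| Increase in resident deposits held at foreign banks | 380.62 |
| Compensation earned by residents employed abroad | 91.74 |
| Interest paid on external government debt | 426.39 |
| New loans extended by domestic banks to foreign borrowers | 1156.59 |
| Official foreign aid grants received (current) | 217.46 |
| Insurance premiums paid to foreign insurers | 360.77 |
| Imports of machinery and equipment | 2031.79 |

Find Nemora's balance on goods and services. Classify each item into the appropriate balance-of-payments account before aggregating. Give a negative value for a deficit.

Goods: -2031.79 + 1609.32 + 772.27 - 1340.29 = -990.49
Services: -360.77 + 802.97 = 442.20
Trade balance = -990.49 + 442.20 = -548.29
(Excluded from the trade balance — secondary income: pension payments received by residents from foreign governments 241.29, official foreign aid grants received (current) 217.46; primary income: profits repatriated by foreign-owned firms operating domestically 337.45, reinvested earnings on direct investment abroad 293.54, dividends received from foreign subsidiaries of resident firms 424.35, compensation earned by residents employed abroad 91.74, interest paid on external government debt 426.39; financial account: foreign purchases of equities on the domestic stock exchange 615.69, increase in resident deposits held at foreign banks 380.62, new loans extended by domestic banks to foreign borrowers 1156.59; capital account: capital transfers received from emigrants 45.77.)

-548.29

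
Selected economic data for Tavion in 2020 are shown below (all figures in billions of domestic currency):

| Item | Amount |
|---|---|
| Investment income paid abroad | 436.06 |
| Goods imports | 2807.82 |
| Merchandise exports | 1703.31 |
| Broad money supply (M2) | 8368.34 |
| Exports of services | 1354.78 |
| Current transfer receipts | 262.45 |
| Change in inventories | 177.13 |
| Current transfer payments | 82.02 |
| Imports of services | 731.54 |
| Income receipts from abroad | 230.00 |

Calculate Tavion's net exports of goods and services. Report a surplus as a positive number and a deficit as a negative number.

-481.27

Goods balance = 1703.31 - 2807.82 = -1104.51
Services balance = 1354.78 - 731.54 = 623.24
Trade balance (goods + services) = -1104.51 + 623.24 = -481.27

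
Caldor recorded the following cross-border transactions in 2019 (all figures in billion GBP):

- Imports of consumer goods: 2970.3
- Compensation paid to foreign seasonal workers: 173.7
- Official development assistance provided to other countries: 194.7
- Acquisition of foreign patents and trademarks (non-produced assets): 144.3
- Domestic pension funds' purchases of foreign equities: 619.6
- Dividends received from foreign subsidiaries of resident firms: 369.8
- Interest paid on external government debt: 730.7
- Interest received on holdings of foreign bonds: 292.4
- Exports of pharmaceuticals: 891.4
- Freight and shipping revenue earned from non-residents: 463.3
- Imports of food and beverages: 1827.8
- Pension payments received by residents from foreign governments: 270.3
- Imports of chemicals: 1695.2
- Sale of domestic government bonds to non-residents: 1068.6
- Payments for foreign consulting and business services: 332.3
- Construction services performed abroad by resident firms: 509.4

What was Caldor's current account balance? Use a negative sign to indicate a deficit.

Goods: -2970.3 - 1695.2 + 891.4 - 1827.8 = -5601.9
Services: -332.3 + 463.3 + 509.4 = 640.4
Primary income: -173.7 + 369.8 + 292.4 - 730.7 = -242.2
Secondary income: 270.3 - 194.7 = 75.6
Current account = (-5601.9) + 640.4 + (-242.2) + 75.6 = -5128.1
(Excluded from the current account — capital account: acquisition of foreign patents and trademarks (non-produced assets) 144.3; financial account: domestic pension funds' purchases of foreign equities 619.6, sale of domestic government bonds to non-residents 1068.6.)

-5128.1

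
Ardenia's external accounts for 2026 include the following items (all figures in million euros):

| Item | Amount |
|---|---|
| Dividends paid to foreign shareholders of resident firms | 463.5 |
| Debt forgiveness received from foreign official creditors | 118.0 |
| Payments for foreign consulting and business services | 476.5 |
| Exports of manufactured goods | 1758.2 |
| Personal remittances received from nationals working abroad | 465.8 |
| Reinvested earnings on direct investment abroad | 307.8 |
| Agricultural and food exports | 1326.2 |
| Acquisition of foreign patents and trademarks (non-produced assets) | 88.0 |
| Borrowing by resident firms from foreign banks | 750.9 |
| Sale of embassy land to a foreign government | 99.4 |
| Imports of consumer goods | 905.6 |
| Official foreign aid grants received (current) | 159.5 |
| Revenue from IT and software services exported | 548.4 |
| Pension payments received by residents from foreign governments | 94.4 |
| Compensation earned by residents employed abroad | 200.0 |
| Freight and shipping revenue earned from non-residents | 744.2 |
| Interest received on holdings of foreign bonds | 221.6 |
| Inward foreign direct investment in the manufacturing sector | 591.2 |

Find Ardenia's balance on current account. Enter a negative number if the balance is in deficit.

Goods: -905.6 + 1326.2 + 1758.2 = 2178.8
Services: 744.2 + 548.4 - 476.5 = 816.1
Primary income: 200.0 + 307.8 + 221.6 - 463.5 = 265.9
Secondary income: 159.5 + 465.8 + 94.4 = 719.7
Current account = 2178.8 + 816.1 + 265.9 + 719.7 = 3980.5
(Excluded from the current account — capital account: debt forgiveness received from foreign official creditors 118.0, acquisition of foreign patents and trademarks (non-produced assets) 88.0, sale of embassy land to a foreign government 99.4; financial account: borrowing by resident firms from foreign banks 750.9, inward foreign direct investment in the manufacturing sector 591.2.)

3980.5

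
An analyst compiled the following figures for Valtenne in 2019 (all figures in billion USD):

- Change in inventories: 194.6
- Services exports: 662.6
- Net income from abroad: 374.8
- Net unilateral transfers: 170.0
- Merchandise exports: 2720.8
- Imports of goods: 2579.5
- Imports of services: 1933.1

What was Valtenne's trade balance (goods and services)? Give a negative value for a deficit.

Goods balance = 2720.8 - 2579.5 = 141.3
Services balance = 662.6 - 1933.1 = -1270.5
Trade balance (goods + services) = 141.3 + (-1270.5) = -1129.2

-1129.2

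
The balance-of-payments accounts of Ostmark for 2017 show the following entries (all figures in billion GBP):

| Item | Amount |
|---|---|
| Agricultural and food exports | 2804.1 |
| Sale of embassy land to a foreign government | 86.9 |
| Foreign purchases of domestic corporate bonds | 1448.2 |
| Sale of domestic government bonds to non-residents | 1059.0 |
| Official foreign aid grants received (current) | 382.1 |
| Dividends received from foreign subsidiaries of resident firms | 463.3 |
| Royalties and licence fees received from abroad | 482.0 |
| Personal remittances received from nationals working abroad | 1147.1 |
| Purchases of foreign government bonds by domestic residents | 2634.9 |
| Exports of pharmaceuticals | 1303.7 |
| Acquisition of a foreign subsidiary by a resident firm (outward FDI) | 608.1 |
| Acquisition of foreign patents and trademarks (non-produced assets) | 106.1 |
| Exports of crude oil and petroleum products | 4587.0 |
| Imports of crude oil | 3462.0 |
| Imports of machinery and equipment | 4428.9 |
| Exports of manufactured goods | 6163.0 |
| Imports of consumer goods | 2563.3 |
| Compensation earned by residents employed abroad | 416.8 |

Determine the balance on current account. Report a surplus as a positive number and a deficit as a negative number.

Goods: 4587.0 + 2804.1 - 4428.9 + 6163.0 - 3462.0 + 1303.7 - 2563.3 = 4403.6
Services: 482.0
Primary income: 416.8 + 463.3 = 880.1
Secondary income: 1147.1 + 382.1 = 1529.2
Current account = 4403.6 + 482.0 + 880.1 + 1529.2 = 7294.9
(Excluded from the current account — capital account: sale of embassy land to a foreign government 86.9, acquisition of foreign patents and trademarks (non-produced assets) 106.1; financial account: foreign purchases of domestic corporate bonds 1448.2, sale of domestic government bonds to non-residents 1059.0, purchases of foreign government bonds by domestic residents 2634.9, acquisition of a foreign subsidiary by a resident firm (outward FDI) 608.1.)

7294.9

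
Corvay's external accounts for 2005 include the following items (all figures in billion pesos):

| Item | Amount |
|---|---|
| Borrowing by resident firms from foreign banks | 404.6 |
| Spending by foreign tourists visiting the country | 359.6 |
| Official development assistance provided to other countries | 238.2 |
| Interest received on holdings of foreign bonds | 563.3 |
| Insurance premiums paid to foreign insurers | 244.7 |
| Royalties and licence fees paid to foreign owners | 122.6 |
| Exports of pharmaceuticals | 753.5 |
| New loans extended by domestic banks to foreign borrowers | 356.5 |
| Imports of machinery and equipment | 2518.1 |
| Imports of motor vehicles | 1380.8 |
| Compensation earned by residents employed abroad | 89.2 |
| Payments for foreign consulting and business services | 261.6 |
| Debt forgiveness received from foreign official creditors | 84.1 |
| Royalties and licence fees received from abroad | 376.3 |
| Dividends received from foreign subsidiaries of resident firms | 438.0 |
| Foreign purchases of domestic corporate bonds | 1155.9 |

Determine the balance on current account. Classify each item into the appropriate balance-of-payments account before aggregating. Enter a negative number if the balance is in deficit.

Goods: -1380.8 + 753.5 - 2518.1 = -3145.4
Services: 376.3 - 122.6 + 359.6 - 244.7 - 261.6 = 107.0
Primary income: 89.2 + 563.3 + 438.0 = 1090.5
Secondary income: -238.2
Current account = (-3145.4) + 107.0 + 1090.5 + (-238.2) = -2186.1
(Excluded from the current account — financial account: borrowing by resident firms from foreign banks 404.6, new loans extended by domestic banks to foreign borrowers 356.5, foreign purchases of domestic corporate bonds 1155.9; capital account: debt forgiveness received from foreign official creditors 84.1.)

-2186.1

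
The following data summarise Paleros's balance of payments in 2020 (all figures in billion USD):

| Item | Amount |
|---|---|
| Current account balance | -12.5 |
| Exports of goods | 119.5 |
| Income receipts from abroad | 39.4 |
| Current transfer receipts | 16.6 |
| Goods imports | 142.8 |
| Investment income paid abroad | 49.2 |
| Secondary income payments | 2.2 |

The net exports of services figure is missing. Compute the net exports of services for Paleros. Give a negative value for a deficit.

6.2

Current account = goods balance + services balance + net primary income + net secondary income
Sum of the known components = -18.7
Net exports of services = CA - (known components) = -12.5 - (-18.7) = 6.2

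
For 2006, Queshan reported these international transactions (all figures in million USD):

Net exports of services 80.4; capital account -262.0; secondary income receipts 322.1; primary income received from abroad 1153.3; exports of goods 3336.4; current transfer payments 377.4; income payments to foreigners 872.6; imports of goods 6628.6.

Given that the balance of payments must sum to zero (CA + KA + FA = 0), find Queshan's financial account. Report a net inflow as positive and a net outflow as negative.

3248.4

Goods balance = 3336.4 - 6628.6 = -3292.2
Services balance = 80.4
Trade balance (goods + services) = -3292.2 + 80.4 = -3211.8
Net primary income = 1153.3 - 872.6 = 280.7
Net secondary income = 322.1 - 377.4 = -55.3
Current account = -3211.8 + 280.7 + (-55.3) = -2986.4
Financial account = -(-2986.4 + (-262.0)) = 3248.4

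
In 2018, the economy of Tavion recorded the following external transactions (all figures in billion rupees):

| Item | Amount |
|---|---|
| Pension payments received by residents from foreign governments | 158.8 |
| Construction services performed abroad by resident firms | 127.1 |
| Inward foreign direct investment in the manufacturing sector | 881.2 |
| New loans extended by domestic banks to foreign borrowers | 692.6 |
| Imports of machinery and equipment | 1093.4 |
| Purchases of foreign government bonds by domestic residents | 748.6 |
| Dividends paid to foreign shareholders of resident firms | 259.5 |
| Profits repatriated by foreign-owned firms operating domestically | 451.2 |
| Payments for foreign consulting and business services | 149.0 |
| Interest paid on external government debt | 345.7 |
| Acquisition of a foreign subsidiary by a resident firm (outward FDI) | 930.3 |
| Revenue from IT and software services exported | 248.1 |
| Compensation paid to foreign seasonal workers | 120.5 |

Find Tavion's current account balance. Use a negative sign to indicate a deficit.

Goods: -1093.4
Services: 127.1 + 248.1 - 149.0 = 226.2
Primary income: -120.5 - 451.2 - 259.5 - 345.7 = -1176.9
Secondary income: 158.8
Current account = (-1093.4) + 226.2 + (-1176.9) + 158.8 = -1885.3
(Excluded from the current account — financial account: inward foreign direct investment in the manufacturing sector 881.2, new loans extended by domestic banks to foreign borrowers 692.6, purchases of foreign government bonds by domestic residents 748.6, acquisition of a foreign subsidiary by a resident firm (outward FDI) 930.3.)

-1885.3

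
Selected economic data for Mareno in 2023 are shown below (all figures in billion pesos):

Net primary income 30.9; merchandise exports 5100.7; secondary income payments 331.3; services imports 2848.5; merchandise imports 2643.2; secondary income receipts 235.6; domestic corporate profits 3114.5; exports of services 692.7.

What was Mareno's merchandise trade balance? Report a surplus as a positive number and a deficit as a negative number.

Goods balance = 5100.7 - 2643.2 = 2457.5

2457.5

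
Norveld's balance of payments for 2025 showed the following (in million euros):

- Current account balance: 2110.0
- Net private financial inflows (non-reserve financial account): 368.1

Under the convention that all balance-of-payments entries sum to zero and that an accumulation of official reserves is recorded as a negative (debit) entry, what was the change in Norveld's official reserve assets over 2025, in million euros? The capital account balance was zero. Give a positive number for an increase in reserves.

2478.1

Official reserve transactions balance = -(2110.0 + 368.1) = -2478.1
An accumulation of reserves is recorded as a debit (negative entry), so the change in the stock of reserves is the negative of that balance.
Change in official reserves = -(-2478.1) = 2478.1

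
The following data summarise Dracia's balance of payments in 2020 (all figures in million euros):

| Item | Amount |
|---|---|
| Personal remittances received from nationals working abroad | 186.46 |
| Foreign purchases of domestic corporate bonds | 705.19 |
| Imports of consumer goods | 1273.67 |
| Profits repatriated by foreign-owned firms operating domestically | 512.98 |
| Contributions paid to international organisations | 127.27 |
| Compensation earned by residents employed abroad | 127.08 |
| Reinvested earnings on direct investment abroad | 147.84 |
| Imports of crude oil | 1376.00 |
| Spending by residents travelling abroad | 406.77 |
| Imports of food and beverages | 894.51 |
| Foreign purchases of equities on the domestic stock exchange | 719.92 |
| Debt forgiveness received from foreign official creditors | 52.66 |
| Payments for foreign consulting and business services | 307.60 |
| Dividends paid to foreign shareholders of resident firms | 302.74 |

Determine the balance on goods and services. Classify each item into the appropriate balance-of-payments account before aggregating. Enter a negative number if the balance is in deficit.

Goods: -1273.67 - 1376.00 - 894.51 = -3544.18
Services: -307.60 - 406.77 = -714.37
Trade balance = -3544.18 + (-714.37) = -4258.55
(Excluded from the trade balance — secondary income: personal remittances received from nationals working abroad 186.46, contributions paid to international organisations 127.27; financial account: foreign purchases of domestic corporate bonds 705.19, foreign purchases of equities on the domestic stock exchange 719.92; primary income: profits repatriated by foreign-owned firms operating domestically 512.98, compensation earned by residents employed abroad 127.08, reinvested earnings on direct investment abroad 147.84, dividends paid to foreign shareholders of resident firms 302.74; capital account: debt forgiveness received from foreign official creditors 52.66.)

-4258.55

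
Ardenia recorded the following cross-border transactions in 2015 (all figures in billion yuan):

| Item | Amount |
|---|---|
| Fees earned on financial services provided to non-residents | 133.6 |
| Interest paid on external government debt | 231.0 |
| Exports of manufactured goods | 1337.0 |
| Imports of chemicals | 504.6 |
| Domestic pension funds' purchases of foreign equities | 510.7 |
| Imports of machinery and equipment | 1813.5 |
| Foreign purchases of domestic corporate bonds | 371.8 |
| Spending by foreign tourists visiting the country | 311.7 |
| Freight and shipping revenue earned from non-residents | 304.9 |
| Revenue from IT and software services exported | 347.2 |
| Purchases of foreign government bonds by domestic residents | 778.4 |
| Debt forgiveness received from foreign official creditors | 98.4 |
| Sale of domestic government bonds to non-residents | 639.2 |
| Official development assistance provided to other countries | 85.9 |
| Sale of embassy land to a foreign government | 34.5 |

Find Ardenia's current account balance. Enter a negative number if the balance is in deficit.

Goods: 1337.0 - 504.6 - 1813.5 = -981.1
Services: 347.2 + 311.7 + 304.9 + 133.6 = 1097.4
Primary income: -231.0
Secondary income: -85.9
Current account = (-981.1) + 1097.4 + (-231.0) + (-85.9) = -200.6
(Excluded from the current account — financial account: domestic pension funds' purchases of foreign equities 510.7, foreign purchases of domestic corporate bonds 371.8, purchases of foreign government bonds by domestic residents 778.4, sale of domestic government bonds to non-residents 639.2; capital account: debt forgiveness received from foreign official creditors 98.4, sale of embassy land to a foreign government 34.5.)

-200.6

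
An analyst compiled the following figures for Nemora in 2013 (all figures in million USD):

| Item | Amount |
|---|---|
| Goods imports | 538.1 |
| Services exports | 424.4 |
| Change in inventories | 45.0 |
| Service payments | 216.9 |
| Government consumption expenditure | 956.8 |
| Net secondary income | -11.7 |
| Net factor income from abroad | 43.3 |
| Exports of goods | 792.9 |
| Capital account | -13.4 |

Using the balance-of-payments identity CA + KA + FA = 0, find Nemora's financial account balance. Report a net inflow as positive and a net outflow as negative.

-480.5

Goods balance = 792.9 - 538.1 = 254.8
Services balance = 424.4 - 216.9 = 207.5
Trade balance (goods + services) = 254.8 + 207.5 = 462.3
Net primary income = 43.3
Net secondary income = -11.7
Current account = 462.3 + 43.3 + (-11.7) = 493.9
Financial account = -(493.9 + (-13.4)) = -480.5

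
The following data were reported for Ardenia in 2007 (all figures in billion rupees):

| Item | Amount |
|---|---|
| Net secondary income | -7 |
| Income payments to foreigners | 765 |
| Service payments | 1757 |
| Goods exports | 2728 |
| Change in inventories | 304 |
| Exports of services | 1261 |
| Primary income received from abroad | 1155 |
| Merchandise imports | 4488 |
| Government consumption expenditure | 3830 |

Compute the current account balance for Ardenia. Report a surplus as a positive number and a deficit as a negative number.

-1873

Goods balance = 2728 - 4488 = -1760
Services balance = 1261 - 1757 = -496
Trade balance (goods + services) = -1760 + (-496) = -2256
Net primary income = 1155 - 765 = 390
Net secondary income = -7
Current account = -2256 + 390 + (-7) = -1873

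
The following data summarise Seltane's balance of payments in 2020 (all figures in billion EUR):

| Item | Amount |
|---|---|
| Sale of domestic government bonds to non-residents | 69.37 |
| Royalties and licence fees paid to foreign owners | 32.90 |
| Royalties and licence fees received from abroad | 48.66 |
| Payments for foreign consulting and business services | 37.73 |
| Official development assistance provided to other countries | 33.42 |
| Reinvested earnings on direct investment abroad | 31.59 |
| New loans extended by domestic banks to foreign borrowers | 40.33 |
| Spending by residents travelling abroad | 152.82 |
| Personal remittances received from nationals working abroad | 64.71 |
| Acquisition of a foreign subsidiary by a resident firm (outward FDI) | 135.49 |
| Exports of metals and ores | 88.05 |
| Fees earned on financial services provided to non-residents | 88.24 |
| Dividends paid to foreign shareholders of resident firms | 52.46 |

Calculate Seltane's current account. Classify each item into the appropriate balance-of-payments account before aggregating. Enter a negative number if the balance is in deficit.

11.92

Goods: 88.05
Services: 88.24 - 152.82 - 32.90 + 48.66 - 37.73 = -86.55
Primary income: -52.46 + 31.59 = -20.87
Secondary income: 64.71 - 33.42 = 31.29
Current account = 88.05 + (-86.55) + (-20.87) + 31.29 = 11.92
(Excluded from the current account — financial account: sale of domestic government bonds to non-residents 69.37, new loans extended by domestic banks to foreign borrowers 40.33, acquisition of a foreign subsidiary by a resident firm (outward FDI) 135.49.)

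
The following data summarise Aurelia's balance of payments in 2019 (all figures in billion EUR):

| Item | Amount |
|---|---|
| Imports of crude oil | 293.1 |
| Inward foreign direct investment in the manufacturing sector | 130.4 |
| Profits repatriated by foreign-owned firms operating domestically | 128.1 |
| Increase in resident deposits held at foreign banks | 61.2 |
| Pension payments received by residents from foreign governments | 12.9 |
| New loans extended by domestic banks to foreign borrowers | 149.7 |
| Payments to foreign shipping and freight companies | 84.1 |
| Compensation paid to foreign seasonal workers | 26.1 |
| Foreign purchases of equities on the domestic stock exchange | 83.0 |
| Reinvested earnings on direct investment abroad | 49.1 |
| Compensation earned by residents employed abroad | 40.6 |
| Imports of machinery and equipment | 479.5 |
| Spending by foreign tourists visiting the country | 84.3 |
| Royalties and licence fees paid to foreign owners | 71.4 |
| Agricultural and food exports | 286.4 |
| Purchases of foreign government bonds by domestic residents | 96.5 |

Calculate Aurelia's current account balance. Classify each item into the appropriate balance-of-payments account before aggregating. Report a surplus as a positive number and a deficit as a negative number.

Goods: -293.1 - 479.5 + 286.4 = -486.2
Services: 84.3 - 71.4 - 84.1 = -71.2
Primary income: -26.1 + 40.6 + 49.1 - 128.1 = -64.5
Secondary income: 12.9
Current account = (-486.2) + (-71.2) + (-64.5) + 12.9 = -609.0
(Excluded from the current account — financial account: inward foreign direct investment in the manufacturing sector 130.4, increase in resident deposits held at foreign banks 61.2, new loans extended by domestic banks to foreign borrowers 149.7, foreign purchases of equities on the domestic stock exchange 83.0, purchases of foreign government bonds by domestic residents 96.5.)

-609.0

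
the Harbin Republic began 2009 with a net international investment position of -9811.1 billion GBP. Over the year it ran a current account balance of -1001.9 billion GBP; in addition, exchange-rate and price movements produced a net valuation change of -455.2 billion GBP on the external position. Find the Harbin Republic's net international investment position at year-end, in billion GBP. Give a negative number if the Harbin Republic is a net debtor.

-11268.2

Change in NIIP = current account + net valuation change = -1001.9 + (-455.2) = -1457.1
End-of-year NIIP = -9811.1 + (-1457.1) = -11268.2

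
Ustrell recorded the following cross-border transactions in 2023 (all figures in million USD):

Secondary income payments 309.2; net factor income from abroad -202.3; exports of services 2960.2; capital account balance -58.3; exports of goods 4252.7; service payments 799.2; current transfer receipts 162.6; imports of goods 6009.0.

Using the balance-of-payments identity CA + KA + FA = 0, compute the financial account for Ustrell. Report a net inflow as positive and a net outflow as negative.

2.5

Goods balance = 4252.7 - 6009.0 = -1756.3
Services balance = 2960.2 - 799.2 = 2161.0
Trade balance (goods + services) = -1756.3 + 2161.0 = 404.7
Net primary income = -202.3
Net secondary income = 162.6 - 309.2 = -146.6
Current account = 404.7 + (-202.3) + (-146.6) = 55.8
Financial account = -(55.8 + (-58.3)) = 2.5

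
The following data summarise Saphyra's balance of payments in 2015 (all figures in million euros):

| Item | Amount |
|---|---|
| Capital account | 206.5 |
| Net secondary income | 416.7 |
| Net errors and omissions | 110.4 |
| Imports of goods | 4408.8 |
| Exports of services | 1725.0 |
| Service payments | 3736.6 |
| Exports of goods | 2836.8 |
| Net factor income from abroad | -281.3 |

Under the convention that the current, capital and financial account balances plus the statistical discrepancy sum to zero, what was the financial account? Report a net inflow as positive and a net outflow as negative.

3131.3

Goods balance = 2836.8 - 4408.8 = -1572.0
Services balance = 1725.0 - 3736.6 = -2011.6
Trade balance (goods + services) = -1572.0 + (-2011.6) = -3583.6
Net primary income = -281.3
Net secondary income = 416.7
Current account = -3583.6 + (-281.3) + 416.7 = -3448.2
Financial account = -(-3448.2 + 206.5 + 110.4) = 3131.3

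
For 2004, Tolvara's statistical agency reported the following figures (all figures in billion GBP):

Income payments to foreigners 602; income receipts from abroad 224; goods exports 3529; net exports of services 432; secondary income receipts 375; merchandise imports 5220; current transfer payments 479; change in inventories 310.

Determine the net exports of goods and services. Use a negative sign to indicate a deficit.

-1259

Goods balance = 3529 - 5220 = -1691
Services balance = 432
Trade balance (goods + services) = -1691 + 432 = -1259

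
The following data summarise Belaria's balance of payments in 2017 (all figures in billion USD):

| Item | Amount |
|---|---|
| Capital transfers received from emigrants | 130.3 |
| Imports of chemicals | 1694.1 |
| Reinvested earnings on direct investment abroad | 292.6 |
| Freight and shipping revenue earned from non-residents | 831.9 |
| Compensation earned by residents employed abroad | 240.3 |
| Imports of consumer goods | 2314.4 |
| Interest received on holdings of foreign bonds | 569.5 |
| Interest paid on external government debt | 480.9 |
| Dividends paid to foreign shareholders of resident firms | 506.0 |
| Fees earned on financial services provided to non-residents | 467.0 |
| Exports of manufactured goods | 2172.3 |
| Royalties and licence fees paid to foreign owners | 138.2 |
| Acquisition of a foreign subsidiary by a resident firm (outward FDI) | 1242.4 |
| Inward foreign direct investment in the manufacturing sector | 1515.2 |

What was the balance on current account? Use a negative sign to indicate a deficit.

-560.0

Goods: 2172.3 - 2314.4 - 1694.1 = -1836.2
Services: 467.0 + 831.9 - 138.2 = 1160.7
Primary income: -480.9 + 240.3 - 506.0 + 292.6 + 569.5 = 115.5
Current account = (-1836.2) + 1160.7 + 115.5 = -560.0
(Excluded from the current account — capital account: capital transfers received from emigrants 130.3; financial account: acquisition of a foreign subsidiary by a resident firm (outward FDI) 1242.4, inward foreign direct investment in the manufacturing sector 1515.2.)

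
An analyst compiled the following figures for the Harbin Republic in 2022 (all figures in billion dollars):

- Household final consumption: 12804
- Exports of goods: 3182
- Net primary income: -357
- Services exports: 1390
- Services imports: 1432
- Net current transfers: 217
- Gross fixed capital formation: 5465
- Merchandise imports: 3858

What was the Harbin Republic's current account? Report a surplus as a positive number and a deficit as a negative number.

Goods balance = 3182 - 3858 = -676
Services balance = 1390 - 1432 = -42
Trade balance (goods + services) = -676 + (-42) = -718
Net primary income = -357
Net secondary income = 217
Current account = -718 + (-357) + 217 = -858

-858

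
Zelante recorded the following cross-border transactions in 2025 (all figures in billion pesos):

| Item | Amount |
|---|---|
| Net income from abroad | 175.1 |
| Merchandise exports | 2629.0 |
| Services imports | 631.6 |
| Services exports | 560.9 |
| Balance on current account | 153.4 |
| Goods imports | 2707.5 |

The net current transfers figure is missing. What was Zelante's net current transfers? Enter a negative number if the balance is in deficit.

127.5

Current account = goods balance + services balance + net primary income + net secondary income
Sum of the known components = 25.9
Net current transfers = CA - (known components) = 153.4 - 25.9 = 127.5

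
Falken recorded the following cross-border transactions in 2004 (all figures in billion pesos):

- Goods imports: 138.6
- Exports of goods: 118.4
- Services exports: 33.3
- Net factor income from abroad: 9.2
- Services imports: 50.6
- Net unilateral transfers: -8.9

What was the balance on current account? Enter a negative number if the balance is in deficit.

Goods balance = 118.4 - 138.6 = -20.2
Services balance = 33.3 - 50.6 = -17.3
Trade balance (goods + services) = -20.2 + (-17.3) = -37.5
Net primary income = 9.2
Net secondary income = -8.9
Current account = -37.5 + 9.2 + (-8.9) = -37.2

-37.2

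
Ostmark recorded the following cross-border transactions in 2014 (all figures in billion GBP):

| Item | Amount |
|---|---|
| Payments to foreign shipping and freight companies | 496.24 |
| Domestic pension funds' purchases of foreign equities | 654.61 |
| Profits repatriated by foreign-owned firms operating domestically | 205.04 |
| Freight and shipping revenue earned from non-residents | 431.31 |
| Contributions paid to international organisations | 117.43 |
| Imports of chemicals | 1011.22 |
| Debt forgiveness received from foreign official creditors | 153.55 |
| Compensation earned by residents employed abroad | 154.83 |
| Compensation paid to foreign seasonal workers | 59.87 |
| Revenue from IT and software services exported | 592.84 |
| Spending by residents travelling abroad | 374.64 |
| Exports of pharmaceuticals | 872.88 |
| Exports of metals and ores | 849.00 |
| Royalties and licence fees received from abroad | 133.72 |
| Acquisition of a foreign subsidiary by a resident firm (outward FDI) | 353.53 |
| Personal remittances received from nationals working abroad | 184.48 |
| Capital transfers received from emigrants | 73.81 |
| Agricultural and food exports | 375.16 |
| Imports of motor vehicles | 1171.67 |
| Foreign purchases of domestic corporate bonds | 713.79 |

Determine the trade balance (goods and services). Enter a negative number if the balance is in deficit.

201.14

Goods: -1171.67 + 849.00 + 872.88 + 375.16 - 1011.22 = -85.85
Services: 431.31 + 592.84 + 133.72 - 374.64 - 496.24 = 286.99
Trade balance = -85.85 + 286.99 = 201.14
(Excluded from the trade balance — financial account: domestic pension funds' purchases of foreign equities 654.61, acquisition of a foreign subsidiary by a resident firm (outward FDI) 353.53, foreign purchases of domestic corporate bonds 713.79; primary income: profits repatriated by foreign-owned firms operating domestically 205.04, compensation earned by residents employed abroad 154.83, compensation paid to foreign seasonal workers 59.87; secondary income: contributions paid to international organisations 117.43, personal remittances received from nationals working abroad 184.48; capital account: debt forgiveness received from foreign official creditors 153.55, capital transfers received from emigrants 73.81.)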